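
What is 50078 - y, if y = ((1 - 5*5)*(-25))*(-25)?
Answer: 65078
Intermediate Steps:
y = -15000 (y = ((1 - 25)*(-25))*(-25) = -24*(-25)*(-25) = 600*(-25) = -15000)
50078 - y = 50078 - 1*(-15000) = 50078 + 15000 = 65078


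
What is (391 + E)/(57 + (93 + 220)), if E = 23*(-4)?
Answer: 299/370 ≈ 0.80811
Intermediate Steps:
E = -92
(391 + E)/(57 + (93 + 220)) = (391 - 92)/(57 + (93 + 220)) = 299/(57 + 313) = 299/370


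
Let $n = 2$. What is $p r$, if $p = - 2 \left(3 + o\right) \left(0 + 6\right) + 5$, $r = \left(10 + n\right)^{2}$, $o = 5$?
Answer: $-13104$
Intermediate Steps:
$r = 144$ ($r = \left(10 + 2\right)^{2} = 12^{2} = 144$)
$p = -91$ ($p = - 2 \left(3 + 5\right) \left(0 + 6\right) + 5 = - 2 \cdot 8 \cdot 6 + 5 = \left(-2\right) 48 + 5 = -96 + 5 = -91$)
$p r = \left(-91\right) 144 = -13104$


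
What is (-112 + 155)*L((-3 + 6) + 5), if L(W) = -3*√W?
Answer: -258*√2 ≈ -364.87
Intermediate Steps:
(-112 + 155)*L((-3 + 6) + 5) = (-112 + 155)*(-3*√((-3 + 6) + 5)) = 43*(-3*√(3 + 5)) = 43*(-6*√2) = -258*√2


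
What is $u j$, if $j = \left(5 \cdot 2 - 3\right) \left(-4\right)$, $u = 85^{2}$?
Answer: $-202300$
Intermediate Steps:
$u = 7225$
$j = -28$ ($j = \left(10 - 3\right) \left(-4\right) = 7 \left(-4\right) = -28$)
$u j = 7225 \left(-28\right) = -202300$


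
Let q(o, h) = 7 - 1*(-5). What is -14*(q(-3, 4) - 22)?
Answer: 140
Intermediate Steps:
q(o, h) = 12 (q(o, h) = 7 + 5 = 12)
-14*(q(-3, 4) - 22) = -14*(12 - 22) = -14*(-10) = 140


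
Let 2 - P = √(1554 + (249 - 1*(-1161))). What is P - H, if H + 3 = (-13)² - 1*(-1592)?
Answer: -1756 - 2*√741 ≈ -1810.4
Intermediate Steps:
H = 1758 (H = -3 + ((-13)² - 1*(-1592)) = -3 + (169 + 1592) = -3 + 1761 = 1758)
P = 2 - 2*√741 (P = 2 - √(1554 + (249 - 1*(-1161))) = 2 - √(1554 + (249 + 1161)) = 2 - √(1554 + 1410) = 2 - √2964 = 2 - 2*√741 ≈ -52.443)
P - H = (2 - 2*√741) - 1*1758 = (2 - 2*√741) - 1758 = -1756 - 2*√741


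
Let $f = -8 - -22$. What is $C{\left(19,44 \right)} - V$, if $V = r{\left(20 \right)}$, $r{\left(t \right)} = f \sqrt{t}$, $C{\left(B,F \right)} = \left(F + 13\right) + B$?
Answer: $76 - 28 \sqrt{5} \approx 13.39$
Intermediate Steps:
$C{\left(B,F \right)} = 13 + B + F$ ($C{\left(B,F \right)} = \left(13 + F\right) + B = 13 + B + F$)
$f = 14$ ($f = -8 + 22 = 14$)
$r{\left(t \right)} = 14 \sqrt{t}$
$V = 28 \sqrt{5}$ ($V = 14 \sqrt{20} = 14 \cdot 2 \sqrt{5} = 28 \sqrt{5} \approx 62.61$)
$C{\left(19,44 \right)} - V = \left(13 + 19 + 44\right) - 28 \sqrt{5} = 76 - 28 \sqrt{5}$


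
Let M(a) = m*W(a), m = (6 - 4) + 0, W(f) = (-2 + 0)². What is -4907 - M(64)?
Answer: -4915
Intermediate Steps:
W(f) = 4 (W(f) = (-2)² = 4)
m = 2 (m = 2 + 0 = 2)
M(a) = 8 (M(a) = 2*4 = 8)
-4907 - M(64) = -4907 - 1*8 = -4907 - 8 = -4915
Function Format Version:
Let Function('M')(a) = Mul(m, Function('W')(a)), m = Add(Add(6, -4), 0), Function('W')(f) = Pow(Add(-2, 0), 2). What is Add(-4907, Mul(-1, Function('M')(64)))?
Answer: -4915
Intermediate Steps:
Function('W')(f) = 4 (Function('W')(f) = Pow(-2, 2) = 4)
m = 2 (m = Add(2, 0) = 2)
Function('M')(a) = 8 (Function('M')(a) = Mul(2, 4) = 8)
Add(-4907, Mul(-1, Function('M')(64))) = Add(-4907, Mul(-1, 8)) = Add(-4907, -8) = -4915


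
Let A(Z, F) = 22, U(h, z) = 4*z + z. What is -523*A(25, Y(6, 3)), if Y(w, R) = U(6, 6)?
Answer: -11506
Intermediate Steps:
U(h, z) = 5*z
Y(w, R) = 30 (Y(w, R) = 5*6 = 30)
-523*A(25, Y(6, 3)) = -523*22 = -11506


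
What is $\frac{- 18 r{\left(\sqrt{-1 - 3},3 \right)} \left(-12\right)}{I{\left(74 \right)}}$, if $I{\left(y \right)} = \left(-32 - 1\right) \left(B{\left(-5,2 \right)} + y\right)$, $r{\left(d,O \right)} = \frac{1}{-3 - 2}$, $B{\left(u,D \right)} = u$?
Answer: $\frac{24}{1265} \approx 0.018972$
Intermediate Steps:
$r{\left(d,O \right)} = - \frac{1}{5}$ ($r{\left(d,O \right)} = \frac{1}{-5} = - \frac{1}{5}$)
$I{\left(y \right)} = 165 - 33 y$ ($I{\left(y \right)} = \left(-32 - 1\right) \left(-5 + y\right) = - 33 \left(-5 + y\right) = 165 - 33 y$)
$\frac{- 18 r{\left(\sqrt{-1 - 3},3 \right)} \left(-12\right)}{I{\left(74 \right)}} = \frac{\left(-18\right) \left(- \frac{1}{5}\right) \left(-12\right)}{165 - 2442} = \frac{\frac{18}{5} \left(-12\right)}{165 - 2442} = - \frac{216}{5 \left(-2277\right)} = \left(- \frac{216}{5}\right) \left(- \frac{1}{2277}\right) = \frac{24}{1265}$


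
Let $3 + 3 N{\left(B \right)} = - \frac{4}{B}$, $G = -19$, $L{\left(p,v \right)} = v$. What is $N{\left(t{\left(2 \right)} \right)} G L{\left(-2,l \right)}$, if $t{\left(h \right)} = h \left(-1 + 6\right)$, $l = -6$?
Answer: $- \frac{646}{5} \approx -129.2$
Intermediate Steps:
$t{\left(h \right)} = 5 h$ ($t{\left(h \right)} = h 5 = 5 h$)
$N{\left(B \right)} = -1 - \frac{4}{3 B}$ ($N{\left(B \right)} = -1 + \frac{\left(-4\right) \frac{1}{B}}{3} = -1 - \frac{4}{3 B}$)
$N{\left(t{\left(2 \right)} \right)} G L{\left(-2,l \right)} = \frac{- \frac{4}{3} - 5 \cdot 2}{5 \cdot 2} \left(-19\right) \left(-6\right) = \frac{- \frac{4}{3} - 10}{10} \left(-19\right) \left(-6\right) = \frac{1}{10} \left(- \frac{34}{3}\right) \left(-19\right) \left(-6\right) = \left(- \frac{17}{15}\right) \left(-19\right) \left(-6\right) = \frac{323}{15} \left(-6\right) = - \frac{646}{5}$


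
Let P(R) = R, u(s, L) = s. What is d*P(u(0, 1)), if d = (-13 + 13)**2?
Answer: 0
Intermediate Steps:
d = 0 (d = 0**2 = 0)
d*P(u(0, 1)) = 0*0 = 0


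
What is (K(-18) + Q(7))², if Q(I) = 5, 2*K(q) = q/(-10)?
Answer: 3481/100 ≈ 34.810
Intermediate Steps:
K(q) = -q/20 (K(q) = (q/(-10))/2 = (q*(-⅒))/2 = (-q/10)/2 = -q/20)
(K(-18) + Q(7))² = (-1/20*(-18) + 5)² = (9/10 + 5)² = (59/10)² = 3481/100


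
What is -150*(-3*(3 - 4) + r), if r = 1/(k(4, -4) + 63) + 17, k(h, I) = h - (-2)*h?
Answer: -3002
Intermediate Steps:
k(h, I) = 3*h (k(h, I) = h + 2*h = 3*h)
r = 1276/75 (r = 1/(3*4 + 63) + 17 = 1/(12 + 63) + 17 = 1/75 + 17 = 1276/75 ≈ 17.013)
-150*(-3*(3 - 4) + r) = -150*(-3*(3 - 4) + 1276/75) = -150*(-3*(-1) + 1276/75) = -150*(3 + 1276/75) = -150*1501/75 = -3002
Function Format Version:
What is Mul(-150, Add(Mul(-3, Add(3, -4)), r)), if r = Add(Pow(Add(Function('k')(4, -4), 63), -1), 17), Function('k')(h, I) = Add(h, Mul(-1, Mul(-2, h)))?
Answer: -3002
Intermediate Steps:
Function('k')(h, I) = Mul(3, h) (Function('k')(h, I) = Add(h, Mul(2, h)) = Mul(3, h))
r = Rational(1276, 75) (r = Add(Pow(Add(Mul(3, 4), 63), -1), 17) = Add(Pow(Add(12, 63), -1), 17) = Add(Pow(75, -1), 17) = Add(Rational(1, 75), 17) = Rational(1276, 75) ≈ 17.013)
Mul(-150, Add(Mul(-3, Add(3, -4)), r)) = Mul(-150, Add(Mul(-3, Add(3, -4)), Rational(1276, 75))) = Mul(-150, Add(Mul(-3, -1), Rational(1276, 75))) = Mul(-150, Add(3, Rational(1276, 75))) = Mul(-150, Rational(1501, 75)) = -3002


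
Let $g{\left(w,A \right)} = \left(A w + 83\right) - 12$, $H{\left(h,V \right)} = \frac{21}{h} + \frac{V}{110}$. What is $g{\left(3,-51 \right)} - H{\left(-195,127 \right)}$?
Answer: $- \frac{118757}{1430} \approx -83.047$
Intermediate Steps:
$H{\left(h,V \right)} = \frac{21}{h} + \frac{V}{110}$ ($H{\left(h,V \right)} = \frac{21}{h} + V \frac{1}{110} = \frac{21}{h} + \frac{V}{110}$)
$g{\left(w,A \right)} = 71 + A w$ ($g{\left(w,A \right)} = \left(83 + A w\right) - 12 = 71 + A w$)
$g{\left(3,-51 \right)} - H{\left(-195,127 \right)} = \left(71 - 153\right) - \left(\frac{21}{-195} + \frac{1}{110} \cdot 127\right) = \left(71 - 153\right) - \left(21 \left(- \frac{1}{195}\right) + \frac{127}{110}\right) = -82 - \left(- \frac{7}{65} + \frac{127}{110}\right) = -82 - \frac{1497}{1430} = - \frac{118757}{1430}$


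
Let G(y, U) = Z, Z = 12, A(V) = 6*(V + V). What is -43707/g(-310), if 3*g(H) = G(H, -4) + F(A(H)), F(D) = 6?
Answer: -14569/2 ≈ -7284.5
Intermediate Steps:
A(V) = 12*V (A(V) = 6*(2*V) = 12*V)
G(y, U) = 12
g(H) = 6 (g(H) = (12 + 6)/3 = (⅓)*18 = 6)
-43707/g(-310) = -43707/6 = -43707*⅙ = -14569/2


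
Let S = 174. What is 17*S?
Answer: 2958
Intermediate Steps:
17*S = 17*174 = 2958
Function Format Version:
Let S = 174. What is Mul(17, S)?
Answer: 2958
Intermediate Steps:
Mul(17, S) = Mul(17, 174) = 2958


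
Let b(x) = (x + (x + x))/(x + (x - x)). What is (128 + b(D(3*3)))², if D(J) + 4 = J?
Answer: 17161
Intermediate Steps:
D(J) = -4 + J
b(x) = 3 (b(x) = (x + 2*x)/(x + 0) = (3*x)/x = 3)
(128 + b(D(3*3)))² = (128 + 3)² = 131² = 17161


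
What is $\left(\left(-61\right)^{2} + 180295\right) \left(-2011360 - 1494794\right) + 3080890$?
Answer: $-645185353574$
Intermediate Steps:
$\left(\left(-61\right)^{2} + 180295\right) \left(-2011360 - 1494794\right) + 3080890 = \left(3721 + 180295\right) \left(-3506154\right) + 3080890 = 184016 \left(-3506154\right) + 3080890 = -645188434464 + 3080890 = -645185353574$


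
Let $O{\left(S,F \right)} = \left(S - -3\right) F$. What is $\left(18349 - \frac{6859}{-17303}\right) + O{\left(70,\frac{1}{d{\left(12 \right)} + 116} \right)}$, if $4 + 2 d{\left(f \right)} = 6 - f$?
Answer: $\frac{35243719385}{1920633} \approx 18350.0$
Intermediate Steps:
$d{\left(f \right)} = 1 - \frac{f}{2}$ ($d{\left(f \right)} = -2 + \frac{6 - f}{2} = -2 - \left(-3 + \frac{f}{2}\right) = 1 - \frac{f}{2}$)
$O{\left(S,F \right)} = F \left(3 + S\right)$ ($O{\left(S,F \right)} = \left(S + 3\right) F = \left(3 + S\right) F = F \left(3 + S\right)$)
$\left(18349 - \frac{6859}{-17303}\right) + O{\left(70,\frac{1}{d{\left(12 \right)} + 116} \right)} = \left(18349 - \frac{6859}{-17303}\right) + \frac{3 + 70}{\left(1 - 6\right) + 116} = \left(18349 - - \frac{6859}{17303}\right) + \frac{1}{\left(1 - 6\right) + 116} \cdot 73 = \left(18349 + \frac{6859}{17303}\right) + \frac{1}{-5 + 116} \cdot 73 = \frac{317499606}{17303} + \frac{1}{111} \cdot 73 = \frac{317499606}{17303} + \frac{73}{111} = \frac{35243719385}{1920633}$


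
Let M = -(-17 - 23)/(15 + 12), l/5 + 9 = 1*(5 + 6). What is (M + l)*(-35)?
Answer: -10850/27 ≈ -401.85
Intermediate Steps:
l = 10 (l = -45 + 5*(1*(5 + 6)) = -45 + 5*(1*11) = -45 + 5*11 = -45 + 55 = 10)
M = 40/27 (M = -(-40)/27 = -1*(-40/27) = 40/27 ≈ 1.4815)
(M + l)*(-35) = (40/27 + 10)*(-35) = (310/27)*(-35) = -10850/27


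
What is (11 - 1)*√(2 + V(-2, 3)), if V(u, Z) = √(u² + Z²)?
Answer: 10*√(2 + √13) ≈ 23.676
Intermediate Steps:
V(u, Z) = √(Z² + u²)
(11 - 1)*√(2 + V(-2, 3)) = (11 - 1)*√(2 + √(3² + (-2)²)) = 10*√(2 + √(9 + 4)) = 10*√(2 + √13)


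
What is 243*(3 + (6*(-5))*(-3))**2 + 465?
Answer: 2102172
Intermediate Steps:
243*(3 + (6*(-5))*(-3))**2 + 465 = 243*(3 - 30*(-3))**2 + 465 = 243*(3 + 90)**2 + 465 = 243*93**2 + 465 = 243*8649 + 465 = 2101707 + 465 = 2102172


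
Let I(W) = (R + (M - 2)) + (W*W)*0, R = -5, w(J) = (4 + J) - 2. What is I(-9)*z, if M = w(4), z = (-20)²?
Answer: -400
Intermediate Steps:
w(J) = 2 + J
z = 400
M = 6 (M = 2 + 4 = 6)
I(W) = -1 (I(W) = (-5 + (6 - 2)) + (W*W)*0 = (-5 + 4) + W²*0 = -1 + 0 = -1)
I(-9)*z = -1*400 = -400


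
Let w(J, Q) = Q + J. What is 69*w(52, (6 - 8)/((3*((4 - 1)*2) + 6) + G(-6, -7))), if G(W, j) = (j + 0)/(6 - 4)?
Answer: 146832/41 ≈ 3581.3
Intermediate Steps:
G(W, j) = j/2
w(J, Q) = J + Q
69*w(52, (6 - 8)/((3*((4 - 1)*2) + 6) + G(-6, -7))) = 69*(52 + (6 - 8)/((3*((4 - 1)*2) + 6) + (1/2)*(-7))) = 69*(52 - 2/((3*(3*2) + 6) - 7/2)) = 69*(52 - 2/((3*6 + 6) - 7/2)) = 69*(52 - 2/((18 + 6) - 7/2)) = 69*(52 - 2/(24 - 7/2)) = 69*(52 - 2/41/2) = 69*(52 - 2*2/41) = 69*(52 - 4/41) = 69*(2128/41) = 146832/41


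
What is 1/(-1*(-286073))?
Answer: 1/286073 ≈ 3.4956e-6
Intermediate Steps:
1/(-1*(-286073)) = 1/286073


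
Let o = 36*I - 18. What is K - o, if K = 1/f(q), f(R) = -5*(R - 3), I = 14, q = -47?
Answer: -121499/250 ≈ -486.00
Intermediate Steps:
f(R) = 15 - 5*R (f(R) = -5*(-3 + R) = 15 - 5*R)
K = 1/250 (K = 1/(15 - 5*(-47)) = 1/(15 + 235) = 1/250 ≈ 0.0040000)
o = 486 (o = 36*14 - 18 = 504 - 18 = 486)
K - o = 1/250 - 1*486 = 1/250 - 486 = -121499/250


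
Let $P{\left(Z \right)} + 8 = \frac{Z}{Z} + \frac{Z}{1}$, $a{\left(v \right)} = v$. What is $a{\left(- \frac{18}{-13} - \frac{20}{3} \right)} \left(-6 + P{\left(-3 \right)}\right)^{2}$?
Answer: $- \frac{52736}{39} \approx -1352.2$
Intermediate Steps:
$P{\left(Z \right)} = -7 + Z$ ($P{\left(Z \right)} = -8 + \left(\frac{Z}{Z} + \frac{Z}{1}\right) = -8 + \left(1 + Z 1\right) = -8 + \left(1 + Z\right) = -7 + Z$)
$a{\left(- \frac{18}{-13} - \frac{20}{3} \right)} \left(-6 + P{\left(-3 \right)}\right)^{2} = \left(- \frac{18}{-13} - \frac{20}{3}\right) \left(-6 - 10\right)^{2} = \left(\left(-18\right) \left(- \frac{1}{13}\right) - \frac{20}{3}\right) \left(-6 - 10\right)^{2} = \left(\frac{18}{13} - \frac{20}{3}\right) \left(-16\right)^{2} = \left(- \frac{206}{39}\right) 256 = - \frac{52736}{39}$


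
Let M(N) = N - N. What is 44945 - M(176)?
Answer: 44945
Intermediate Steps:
M(N) = 0
44945 - M(176) = 44945 - 1*0 = 44945 + 0 = 44945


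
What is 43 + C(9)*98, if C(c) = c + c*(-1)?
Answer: 43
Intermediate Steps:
C(c) = 0 (C(c) = c - c = 0)
43 + C(9)*98 = 43 + 0*98 = 43 + 0 = 43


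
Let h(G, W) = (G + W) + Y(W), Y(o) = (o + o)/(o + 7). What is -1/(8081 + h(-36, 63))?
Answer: -5/40549 ≈ -0.00012331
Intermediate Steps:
Y(o) = 2*o/(7 + o) (Y(o) = (2*o)/(7 + o) = 2*o/(7 + o))
h(G, W) = G + W + 2*W/(7 + W) (h(G, W) = (G + W) + 2*W/(7 + W) = G + W + 2*W/(7 + W))
-1/(8081 + h(-36, 63)) = -1/(8081 + (2*63 + (7 + 63)*(-36 + 63))/(7 + 63)) = -1/(8081 + (126 + 70*27)/70) = -1/(8081 + (126 + 1890)/70) = -1/(8081 + (1/70)*2016) = -1/(8081 + 144/5) = -1/40549/5 = -1*5/40549 = -5/40549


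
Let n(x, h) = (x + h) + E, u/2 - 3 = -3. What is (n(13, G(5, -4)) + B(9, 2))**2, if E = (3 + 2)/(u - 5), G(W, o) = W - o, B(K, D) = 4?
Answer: 625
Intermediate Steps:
u = 0 (u = 6 + 2*(-3) = 6 - 6 = 0)
E = -1 (E = (3 + 2)/(0 - 5) = 5/(-5) = 5*(-1/5) = -1)
n(x, h) = -1 + h + x (n(x, h) = (x + h) - 1 = (h + x) - 1 = -1 + h + x)
(n(13, G(5, -4)) + B(9, 2))**2 = ((-1 + (5 - 1*(-4)) + 13) + 4)**2 = ((-1 + (5 + 4) + 13) + 4)**2 = ((-1 + 9 + 13) + 4)**2 = (21 + 4)**2 = 25**2 = 625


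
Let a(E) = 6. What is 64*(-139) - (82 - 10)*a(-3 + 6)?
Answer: -9328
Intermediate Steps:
64*(-139) - (82 - 10)*a(-3 + 6) = 64*(-139) - (82 - 10)*6 = -8896 - 72*6 = -8896 - 1*432 = -8896 - 432 = -9328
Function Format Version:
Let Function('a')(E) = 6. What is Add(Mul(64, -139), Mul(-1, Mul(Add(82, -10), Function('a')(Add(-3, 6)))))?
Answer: -9328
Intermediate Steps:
Add(Mul(64, -139), Mul(-1, Mul(Add(82, -10), Function('a')(Add(-3, 6))))) = Add(Mul(64, -139), Mul(-1, Mul(Add(82, -10), 6))) = Add(-8896, Mul(-1, Mul(72, 6))) = Add(-8896, Mul(-1, 432)) = Add(-8896, -432) = -9328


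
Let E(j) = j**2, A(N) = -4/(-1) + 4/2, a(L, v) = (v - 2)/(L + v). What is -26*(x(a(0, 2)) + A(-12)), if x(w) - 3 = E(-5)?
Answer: -884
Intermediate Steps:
a(L, v) = (-2 + v)/(L + v)
A(N) = 6 (A(N) = -4*(-1) + 4*(1/2) = 4 + 2 = 6)
x(w) = 28 (x(w) = 3 + (-5)**2 = 3 + 25 = 28)
-26*(x(a(0, 2)) + A(-12)) = -26*(28 + 6) = -26*34 = -884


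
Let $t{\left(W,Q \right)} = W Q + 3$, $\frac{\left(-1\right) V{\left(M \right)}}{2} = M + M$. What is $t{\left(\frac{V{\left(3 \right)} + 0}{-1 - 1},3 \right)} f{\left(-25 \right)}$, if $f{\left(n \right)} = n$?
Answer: $-525$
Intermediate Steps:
$V{\left(M \right)} = - 4 M$ ($V{\left(M \right)} = - 2 \left(M + M\right) = - 2 \cdot 2 M = - 4 M$)
$t{\left(W,Q \right)} = 3 + Q W$ ($t{\left(W,Q \right)} = Q W + 3 = 3 + Q W$)
$t{\left(\frac{V{\left(3 \right)} + 0}{-1 - 1},3 \right)} f{\left(-25 \right)} = \left(3 + 3 \frac{\left(-4\right) 3 + 0}{-1 - 1}\right) \left(-25\right) = \left(3 + 3 \frac{-12 + 0}{-2}\right) \left(-25\right) = \left(3 + 3 \left(\left(-12\right) \left(- \frac{1}{2}\right)\right)\right) \left(-25\right) = \left(3 + 3 \cdot 6\right) \left(-25\right) = \left(3 + 18\right) \left(-25\right) = 21 \left(-25\right) = -525$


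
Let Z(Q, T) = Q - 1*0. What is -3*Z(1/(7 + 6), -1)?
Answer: -3/13 ≈ -0.23077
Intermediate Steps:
Z(Q, T) = Q (Z(Q, T) = Q + 0 = Q)
-3*Z(1/(7 + 6), -1) = -3/(7 + 6) = -3/13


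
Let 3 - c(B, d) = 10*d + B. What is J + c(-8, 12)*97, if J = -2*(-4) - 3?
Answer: -10568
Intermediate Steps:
c(B, d) = 3 - B - 10*d (c(B, d) = 3 - (10*d + B) = 3 - (B + 10*d) = 3 + (-B - 10*d) = 3 - B - 10*d)
J = 5 (J = 8 - 3 = 5)
J + c(-8, 12)*97 = 5 + (3 - 1*(-8) - 10*12)*97 = 5 + (3 + 8 - 120)*97 = 5 - 109*97 = 5 - 10573 = -10568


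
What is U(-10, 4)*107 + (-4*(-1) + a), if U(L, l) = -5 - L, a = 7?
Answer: 546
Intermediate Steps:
U(-10, 4)*107 + (-4*(-1) + a) = (-5 - 1*(-10))*107 + (-4*(-1) + 7) = (-5 + 10)*107 + (4 + 7) = 5*107 + 11 = 535 + 11 = 546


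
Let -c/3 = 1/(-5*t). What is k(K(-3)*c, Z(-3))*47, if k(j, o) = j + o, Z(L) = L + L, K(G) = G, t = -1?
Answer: -987/5 ≈ -197.40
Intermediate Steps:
Z(L) = 2*L
c = -3/5 (c = -3/((-5*(-1))) = -3/5 ≈ -0.60000)
k(K(-3)*c, Z(-3))*47 = (-3*(-3/5) + 2*(-3))*47 = (9/5 - 6)*47 = -21/5*47 = -987/5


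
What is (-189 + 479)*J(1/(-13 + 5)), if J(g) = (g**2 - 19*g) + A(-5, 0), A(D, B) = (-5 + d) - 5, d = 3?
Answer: -42775/32 ≈ -1336.7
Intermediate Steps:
A(D, B) = -7 (A(D, B) = (-5 + 3) - 5 = -2 - 5 = -7)
J(g) = -7 + g**2 - 19*g (J(g) = (g**2 - 19*g) - 7 = -7 + g**2 - 19*g)
(-189 + 479)*J(1/(-13 + 5)) = (-189 + 479)*(-7 + (1/(-13 + 5))**2 - 19/(-13 + 5)) = 290*(-7 + (1/(-8))**2 - 19/(-8)) = 290*(-7 + (-1/8)**2 - 19*(-1/8)) = 290*(-7 + 1/64 + 19/8) = 290*(-295/64) = -42775/32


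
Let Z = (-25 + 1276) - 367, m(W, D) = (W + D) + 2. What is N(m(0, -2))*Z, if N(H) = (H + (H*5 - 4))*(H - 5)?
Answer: 17680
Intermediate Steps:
m(W, D) = 2 + D + W (m(W, D) = (D + W) + 2 = 2 + D + W)
Z = 884 (Z = 1251 - 367 = 884)
N(H) = (-5 + H)*(-4 + 6*H) (N(H) = (H + (5*H - 4))*(-5 + H) = (H + (-4 + 5*H))*(-5 + H) = (-4 + 6*H)*(-5 + H) = (-5 + H)*(-4 + 6*H))
N(m(0, -2))*Z = (20 - 34*(2 - 2 + 0) + 6*(2 - 2 + 0)**2)*884 = (20 - 34*0 + 6*0**2)*884 = (20 + 0 + 6*0)*884 = (20 + 0 + 0)*884 = 20*884 = 17680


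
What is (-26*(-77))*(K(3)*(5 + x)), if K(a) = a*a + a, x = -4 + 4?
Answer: 120120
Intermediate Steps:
x = 0
K(a) = a + a² (K(a) = a² + a = a + a²)
(-26*(-77))*(K(3)*(5 + x)) = (-26*(-77))*((3*(1 + 3))*(5 + 0)) = 2002*((3*4)*5) = 2002*(12*5) = 2002*60 = 120120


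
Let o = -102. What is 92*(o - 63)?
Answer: -15180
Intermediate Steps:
92*(o - 63) = 92*(-102 - 63) = 92*(-165) = -15180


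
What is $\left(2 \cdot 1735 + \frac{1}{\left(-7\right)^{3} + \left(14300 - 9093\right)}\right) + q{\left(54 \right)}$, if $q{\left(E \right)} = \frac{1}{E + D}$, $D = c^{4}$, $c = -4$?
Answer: $\frac{2616104987}{753920} \approx 3470.0$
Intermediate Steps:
$D = 256$ ($D = \left(-4\right)^{4} = 256$)
$q{\left(E \right)} = \frac{1}{256 + E}$ ($q{\left(E \right)} = \frac{1}{E + 256} = \frac{1}{256 + E}$)
$\left(2 \cdot 1735 + \frac{1}{\left(-7\right)^{3} + \left(14300 - 9093\right)}\right) + q{\left(54 \right)} = \left(2 \cdot 1735 + \frac{1}{\left(-7\right)^{3} + \left(14300 - 9093\right)}\right) + \frac{1}{256 + 54} = \left(3470 + \frac{1}{-343 + 5207}\right) + \frac{1}{310} = \left(3470 + \frac{1}{4864}\right) + \frac{1}{310} = \frac{16878081}{4864} + \frac{1}{310} = \frac{2616104987}{753920}$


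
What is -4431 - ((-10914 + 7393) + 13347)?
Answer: -14257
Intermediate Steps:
-4431 - ((-10914 + 7393) + 13347) = -4431 - (-3521 + 13347) = -4431 - 1*9826 = -4431 - 9826 = -14257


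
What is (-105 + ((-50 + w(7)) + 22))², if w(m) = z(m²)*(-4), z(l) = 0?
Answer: 17689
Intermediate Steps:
w(m) = 0 (w(m) = 0*(-4) = 0)
(-105 + ((-50 + w(7)) + 22))² = (-105 + ((-50 + 0) + 22))² = (-105 + (-50 + 22))² = (-105 - 28)² = (-133)² = 17689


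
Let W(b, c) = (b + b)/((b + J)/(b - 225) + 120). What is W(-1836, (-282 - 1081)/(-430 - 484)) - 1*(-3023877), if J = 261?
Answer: 83624477547/27655 ≈ 3.0238e+6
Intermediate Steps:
W(b, c) = 2*b/(120 + (261 + b)/(-225 + b)) (W(b, c) = (b + b)/((b + 261)/(b - 225) + 120) = (2*b)/((261 + b)/(-225 + b) + 120) = (2*b)/(120 + (261 + b)/(-225 + b)) = 2*b/(120 + (261 + b)/(-225 + b)))
W(-1836, (-282 - 1081)/(-430 - 484)) - 1*(-3023877) = 2*(-1836)*(-225 - 1836)/(-26739 + 121*(-1836)) - 1*(-3023877) = 2*(-1836)*(-2061)/(-26739 - 222156) + 3023877 = 2*(-1836)*(-2061)/(-248895) + 3023877 = 2*(-1836)*(-1/248895)*(-2061) + 3023877 = -840888/27655 + 3023877 = 83624477547/27655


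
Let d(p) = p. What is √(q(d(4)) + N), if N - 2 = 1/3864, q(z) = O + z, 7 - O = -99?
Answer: √418054854/1932 ≈ 10.583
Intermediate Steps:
O = 106 (O = 7 - 1*(-99) = 7 + 99 = 106)
q(z) = 106 + z
N = 7729/3864 (N = 2 + 1/3864 = 7729/3864 ≈ 2.0003)
√(q(d(4)) + N) = √((106 + 4) + 7729/3864) = √(110 + 7729/3864) = √(432769/3864) = √418054854/1932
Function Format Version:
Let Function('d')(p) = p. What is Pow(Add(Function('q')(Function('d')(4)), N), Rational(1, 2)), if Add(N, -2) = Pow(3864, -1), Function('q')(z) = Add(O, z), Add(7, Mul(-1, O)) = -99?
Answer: Mul(Rational(1, 1932), Pow(418054854, Rational(1, 2))) ≈ 10.583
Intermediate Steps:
O = 106 (O = Add(7, Mul(-1, -99)) = Add(7, 99) = 106)
Function('q')(z) = Add(106, z)
N = Rational(7729, 3864) (N = Add(2, Pow(3864, -1)) = Add(2, Rational(1, 3864)) = Rational(7729, 3864) ≈ 2.0003)
Pow(Add(Function('q')(Function('d')(4)), N), Rational(1, 2)) = Pow(Add(Add(106, 4), Rational(7729, 3864)), Rational(1, 2)) = Pow(Add(110, Rational(7729, 3864)), Rational(1, 2)) = Pow(Rational(432769, 3864), Rational(1, 2)) = Mul(Rational(1, 1932), Pow(418054854, Rational(1, 2)))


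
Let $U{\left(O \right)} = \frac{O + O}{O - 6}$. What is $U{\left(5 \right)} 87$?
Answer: $-870$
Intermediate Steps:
$U{\left(O \right)} = \frac{2 O}{-6 + O}$
$U{\left(5 \right)} 87 = 2 \cdot 5 \frac{1}{-6 + 5} \cdot 87 = 2 \cdot 5 \frac{1}{-1} \cdot 87 = 2 \cdot 5 \left(-1\right) 87 = \left(-10\right) 87 = -870$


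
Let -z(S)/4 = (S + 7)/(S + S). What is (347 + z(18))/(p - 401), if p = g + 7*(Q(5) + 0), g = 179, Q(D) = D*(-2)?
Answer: -1549/1314 ≈ -1.1788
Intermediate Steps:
Q(D) = -2*D
z(S) = -2*(7 + S)/S (z(S) = -4*(S + 7)/(S + S) = -4*(7 + S)/(2*S) = -4*(7 + S)*1/(2*S) = -2*(7 + S)/S)
p = 109 (p = 179 + 7*(-2*5 + 0) = 179 + 7*(-10 + 0) = 179 + 7*(-10) = 179 - 70 = 109)
(347 + z(18))/(p - 401) = (347 + (-2 - 14/18))/(109 - 401) = (347 + (-2 - 14*1/18))/(-292) = (347 + (-2 - 7/9))*(-1/292) = (347 - 25/9)*(-1/292) = (3098/9)*(-1/292) = -1549/1314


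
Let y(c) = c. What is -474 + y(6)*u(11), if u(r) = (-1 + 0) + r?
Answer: -414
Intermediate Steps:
u(r) = -1 + r
-474 + y(6)*u(11) = -474 + 6*(-1 + 11) = -474 + 6*10 = -474 + 60 = -414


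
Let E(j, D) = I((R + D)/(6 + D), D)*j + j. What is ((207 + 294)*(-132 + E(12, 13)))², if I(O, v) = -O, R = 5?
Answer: 1563740246016/361 ≈ 4.3317e+9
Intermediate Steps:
E(j, D) = j - j*(5 + D)/(6 + D) (E(j, D) = (-(5 + D)/(6 + D))*j + j = -j*(5 + D)/(6 + D) + j = j - j*(5 + D)/(6 + D))
((207 + 294)*(-132 + E(12, 13)))² = ((207 + 294)*(-132 + 12/(6 + 13)))² = (501*(-132 + 12/19))² = (501*(-2496/19))² = (-1250496/19)² = 1563740246016/361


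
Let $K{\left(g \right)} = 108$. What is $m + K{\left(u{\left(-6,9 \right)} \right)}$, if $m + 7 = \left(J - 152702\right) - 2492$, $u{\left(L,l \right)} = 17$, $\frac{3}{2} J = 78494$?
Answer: $- \frac{308291}{3} \approx -1.0276 \cdot 10^{5}$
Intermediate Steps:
$J = \frac{156988}{3}$ ($J = \frac{2}{3} \cdot 78494 = \frac{156988}{3} \approx 52329.0$)
$m = - \frac{308615}{3}$ ($m = -7 + \left(\left(\frac{156988}{3} - 152702\right) - 2492\right) = -7 - \frac{308594}{3} = - \frac{308615}{3} \approx -1.0287 \cdot 10^{5}$)
$m + K{\left(u{\left(-6,9 \right)} \right)} = - \frac{308615}{3} + 108 = - \frac{308291}{3}$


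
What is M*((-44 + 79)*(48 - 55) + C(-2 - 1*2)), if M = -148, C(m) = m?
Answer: 36852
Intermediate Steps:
M*((-44 + 79)*(48 - 55) + C(-2 - 1*2)) = -148*((-44 + 79)*(48 - 55) + (-2 - 1*2)) = -148*(35*(-7) + (-2 - 2)) = -148*(-245 - 4) = -148*(-249) = 36852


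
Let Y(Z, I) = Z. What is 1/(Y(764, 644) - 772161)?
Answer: -1/771397 ≈ -1.2964e-6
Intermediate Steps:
1/(Y(764, 644) - 772161) = 1/(764 - 772161) = 1/(-771397) = -1/771397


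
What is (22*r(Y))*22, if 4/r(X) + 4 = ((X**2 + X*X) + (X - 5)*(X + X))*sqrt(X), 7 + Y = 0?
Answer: -176/11257 - 11704*I*sqrt(7)/11257 ≈ -0.015635 - 2.7508*I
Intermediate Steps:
Y = -7 (Y = -7 + 0 = -7)
r(X) = 4/(-4 + sqrt(X)*(2*X**2 + 2*X*(-5 + X))) (r(X) = 4/(-4 + ((X**2 + X*X) + (X - 5)*(X + X))*sqrt(X)) = 4/(-4 + ((X**2 + X**2) + (-5 + X)*(2*X))*sqrt(X)) = 4/(-4 + (2*X**2 + 2*X*(-5 + X))*sqrt(X)) = 4/(-4 + sqrt(X)*(2*X**2 + 2*X*(-5 + X))))
(22*r(Y))*22 = (22*(2/(-2 - (-35)*I*sqrt(7) + 2*(-7)**(5/2))))*22 = (22*(2/(-2 - (-35)*I*sqrt(7) + 2*(49*I*sqrt(7)))))*22 = (22*(2/(-2 + 35*I*sqrt(7) + 98*I*sqrt(7))))*22 = (22*(2/(-2 + 133*I*sqrt(7))))*22 = (44/(-2 + 133*I*sqrt(7)))*22 = 968/(-2 + 133*I*sqrt(7))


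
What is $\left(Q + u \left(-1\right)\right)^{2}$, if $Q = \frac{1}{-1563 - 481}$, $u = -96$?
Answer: $\frac{38503465729}{4177936} \approx 9215.9$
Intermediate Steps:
$Q = - \frac{1}{2044}$ ($Q = \frac{1}{-2044} = - \frac{1}{2044} \approx -0.00048924$)
$\left(Q + u \left(-1\right)\right)^{2} = \left(- \frac{1}{2044} - -96\right)^{2} = \left(- \frac{1}{2044} + 96\right)^{2} = \left(\frac{196223}{2044}\right)^{2} = \frac{38503465729}{4177936}$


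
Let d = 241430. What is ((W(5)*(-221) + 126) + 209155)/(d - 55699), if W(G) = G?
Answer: 208176/185731 ≈ 1.1208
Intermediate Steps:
((W(5)*(-221) + 126) + 209155)/(d - 55699) = ((5*(-221) + 126) + 209155)/(241430 - 55699) = ((-1105 + 126) + 209155)/185731 = (-979 + 209155)*(1/185731) = 208176*(1/185731) = 208176/185731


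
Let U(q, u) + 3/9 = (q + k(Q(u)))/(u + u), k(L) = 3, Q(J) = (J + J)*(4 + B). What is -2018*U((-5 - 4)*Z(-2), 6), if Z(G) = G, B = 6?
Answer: -17153/6 ≈ -2858.8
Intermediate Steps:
Q(J) = 20*J (Q(J) = (J + J)*(4 + 6) = (2*J)*10 = 20*J)
U(q, u) = -1/3 + (3 + q)/(2*u) (U(q, u) = -1/3 + (q + 3)/(u + u) = -1/3 + (3 + q)/((2*u)) = -1/3 + (3 + q)*(1/(2*u)) = -1/3 + (3 + q)/(2*u))
-2018*U((-5 - 4)*Z(-2), 6) = -1009*(9 - 2*6 + 3*((-5 - 4)*(-2)))/(3*6) = -1009*(9 - 12 + 3*(-9*(-2)))/(3*6) = -1009*(9 - 12 + 3*18)/(3*6) = -1009*(9 - 12 + 54)/(3*6) = -1009*51/(3*6) = -2018*17/12 = -17153/6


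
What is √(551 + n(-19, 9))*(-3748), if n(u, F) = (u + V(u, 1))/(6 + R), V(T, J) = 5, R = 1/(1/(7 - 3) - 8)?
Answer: -7496*√23179/13 ≈ -87788.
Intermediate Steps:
R = -4/31 (R = 1/(1/4 - 8) = 1/(¼ - 8) = 1/(-31/4) = -4/31 ≈ -0.12903)
n(u, F) = 155/182 + 31*u/182 (n(u, F) = (u + 5)/(6 - 4/31) = (5 + u)/(182/31) = (5 + u)*(31/182) = 155/182 + 31*u/182)
√(551 + n(-19, 9))*(-3748) = √(551 + (155/182 + (31/182)*(-19)))*(-3748) = √(551 + (155/182 - 589/182))*(-3748) = √(551 - 31/13)*(-3748) = √(7132/13)*(-3748) = (2*√23179/13)*(-3748) = -7496*√23179/13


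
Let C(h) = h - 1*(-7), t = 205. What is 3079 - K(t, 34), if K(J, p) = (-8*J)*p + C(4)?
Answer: 58828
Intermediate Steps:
C(h) = 7 + h (C(h) = h + 7 = 7 + h)
K(J, p) = 11 - 8*J*p (K(J, p) = (-8*J)*p + (7 + 4) = -8*J*p + 11 = 11 - 8*J*p)
3079 - K(t, 34) = 3079 - (11 - 8*205*34) = 3079 - (11 - 55760) = 3079 - 1*(-55749) = 3079 + 55749 = 58828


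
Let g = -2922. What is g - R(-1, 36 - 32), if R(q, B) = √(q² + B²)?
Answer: -2922 - √17 ≈ -2926.1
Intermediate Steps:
R(q, B) = √(B² + q²)
g - R(-1, 36 - 32) = -2922 - √((36 - 32)² + (-1)²) = -2922 - √(4² + 1) = -2922 - √(16 + 1) = -2922 - √17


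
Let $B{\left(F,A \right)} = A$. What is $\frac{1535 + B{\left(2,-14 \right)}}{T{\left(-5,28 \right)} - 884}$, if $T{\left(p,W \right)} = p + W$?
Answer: $- \frac{507}{287} \approx -1.7666$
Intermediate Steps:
$T{\left(p,W \right)} = W + p$
$\frac{1535 + B{\left(2,-14 \right)}}{T{\left(-5,28 \right)} - 884} = \frac{1535 - 14}{\left(28 - 5\right) - 884} = \frac{1521}{23 - 884} = \frac{1521}{-861} = 1521 \left(- \frac{1}{861}\right) = - \frac{507}{287}$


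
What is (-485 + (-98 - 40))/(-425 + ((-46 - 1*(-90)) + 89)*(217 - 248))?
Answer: 623/4548 ≈ 0.13698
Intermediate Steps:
(-485 + (-98 - 40))/(-425 + ((-46 - 1*(-90)) + 89)*(217 - 248)) = (-485 - 138)/(-425 + ((-46 + 90) + 89)*(-31)) = -623/(-425 + (44 + 89)*(-31)) = -623/(-425 + 133*(-31)) = -623/(-425 - 4123) = -623/(-4548) = -623*(-1/4548) = 623/4548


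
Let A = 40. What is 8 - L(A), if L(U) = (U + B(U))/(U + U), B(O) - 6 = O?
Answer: 277/40 ≈ 6.9250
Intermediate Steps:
B(O) = 6 + O
L(U) = (6 + 2*U)/(2*U) (L(U) = (U + (6 + U))/(U + U) = (6 + 2*U)/((2*U)) = (6 + 2*U)*(1/(2*U)) = (6 + 2*U)/(2*U))
8 - L(A) = 8 - (3 + 40)/40 = 8 - 43/40 = 277/40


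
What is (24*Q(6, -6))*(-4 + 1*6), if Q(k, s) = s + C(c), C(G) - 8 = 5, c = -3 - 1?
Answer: 336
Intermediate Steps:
c = -4
C(G) = 13 (C(G) = 8 + 5 = 13)
Q(k, s) = 13 + s (Q(k, s) = s + 13 = 13 + s)
(24*Q(6, -6))*(-4 + 1*6) = (24*(13 - 6))*(-4 + 1*6) = (24*7)*(-4 + 6) = 168*2 = 336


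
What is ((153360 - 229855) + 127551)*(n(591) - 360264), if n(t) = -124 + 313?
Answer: -18383989200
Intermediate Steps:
n(t) = 189
((153360 - 229855) + 127551)*(n(591) - 360264) = ((153360 - 229855) + 127551)*(189 - 360264) = (-76495 + 127551)*(-360075) = 51056*(-360075) = -18383989200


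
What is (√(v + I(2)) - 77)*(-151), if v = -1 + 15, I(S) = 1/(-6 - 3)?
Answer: 11627 - 755*√5/3 ≈ 11064.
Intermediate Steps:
I(S) = -⅑ (I(S) = 1/(-9) = -⅑)
v = 14
(√(v + I(2)) - 77)*(-151) = (√(14 - ⅑) - 77)*(-151) = (√(125/9) - 77)*(-151) = (5*√5/3 - 77)*(-151) = (-77 + 5*√5/3)*(-151) = 11627 - 755*√5/3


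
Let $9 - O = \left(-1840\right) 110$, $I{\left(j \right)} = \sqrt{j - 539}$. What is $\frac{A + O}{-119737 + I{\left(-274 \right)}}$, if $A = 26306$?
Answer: $- \frac{27385647955}{14336949982} - \frac{228715 i \sqrt{813}}{14336949982} \approx -1.9101 - 0.00045487 i$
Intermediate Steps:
$I{\left(j \right)} = \sqrt{-539 + j}$
$O = 202409$ ($O = 9 - \left(-1840\right) 110 = 9 - -202400 = 9 + 202400 = 202409$)
$\frac{A + O}{-119737 + I{\left(-274 \right)}} = \frac{26306 + 202409}{-119737 + \sqrt{-539 - 274}} = \frac{228715}{-119737 + \sqrt{-813}} = \frac{228715}{-119737 + i \sqrt{813}}$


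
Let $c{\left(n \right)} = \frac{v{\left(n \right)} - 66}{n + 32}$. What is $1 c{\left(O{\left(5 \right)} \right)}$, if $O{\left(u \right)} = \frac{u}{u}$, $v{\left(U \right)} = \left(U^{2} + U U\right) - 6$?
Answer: $- \frac{70}{33} \approx -2.1212$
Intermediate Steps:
$v{\left(U \right)} = -6 + 2 U^{2}$ ($v{\left(U \right)} = \left(U^{2} + U^{2}\right) - 6 = 2 U^{2} - 6 = -6 + 2 U^{2}$)
$O{\left(u \right)} = 1$
$c{\left(n \right)} = \frac{-72 + 2 n^{2}}{32 + n}$ ($c{\left(n \right)} = \frac{\left(-6 + 2 n^{2}\right) - 66}{n + 32} = \frac{-72 + 2 n^{2}}{32 + n}$)
$1 c{\left(O{\left(5 \right)} \right)} = 1 \frac{2 \left(-36 + 1^{2}\right)}{32 + 1} = 1 \frac{2 \left(-36 + 1\right)}{33} = 1 \cdot 2 \cdot \frac{1}{33} \left(-35\right) = 1 \left(- \frac{70}{33}\right) = - \frac{70}{33}$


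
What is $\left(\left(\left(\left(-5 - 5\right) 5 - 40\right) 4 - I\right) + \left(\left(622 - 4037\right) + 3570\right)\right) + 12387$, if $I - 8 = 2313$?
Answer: $9861$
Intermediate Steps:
$I = 2321$ ($I = 8 + 2313 = 2321$)
$\left(\left(\left(\left(-5 - 5\right) 5 - 40\right) 4 - I\right) + \left(\left(622 - 4037\right) + 3570\right)\right) + 12387 = \left(\left(\left(\left(-5 - 5\right) 5 - 40\right) 4 - 2321\right) + \left(\left(622 - 4037\right) + 3570\right)\right) + 12387 = \left(\left(\left(\left(-10\right) 5 - 40\right) 4 - 2321\right) + \left(-3415 + 3570\right)\right) + 12387 = \left(\left(\left(-50 - 40\right) 4 - 2321\right) + 155\right) + 12387 = \left(\left(\left(-90\right) 4 - 2321\right) + 155\right) + 12387 = \left(\left(-360 - 2321\right) + 155\right) + 12387 = \left(-2681 + 155\right) + 12387 = -2526 + 12387 = 9861$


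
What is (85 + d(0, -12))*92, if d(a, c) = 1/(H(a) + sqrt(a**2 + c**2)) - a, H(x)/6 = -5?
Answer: 70334/9 ≈ 7814.9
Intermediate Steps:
H(x) = -30 (H(x) = 6*(-5) = -30)
d(a, c) = 1/(-30 + sqrt(a**2 + c**2)) - a
(85 + d(0, -12))*92 = (85 + (1 + 30*0 - 1*0*sqrt(0**2 + (-12)**2))/(-30 + sqrt(0**2 + (-12)**2)))*92 = (85 + (1 + 0 - 1*0*sqrt(0 + 144))/(-30 + sqrt(0 + 144)))*92 = (85 + (1 + 0 - 1*0*sqrt(144))/(-30 + sqrt(144)))*92 = (85 + (1 + 0 - 1*0*12)/(-30 + 12))*92 = (85 + (1 + 0 + 0)/(-18))*92 = (85 - 1/18*1)*92 = (85 - 1/18)*92 = (1529/18)*92 = 70334/9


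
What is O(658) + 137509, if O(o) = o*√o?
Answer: 137509 + 658*√658 ≈ 1.5439e+5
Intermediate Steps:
O(o) = o^(3/2)
O(658) + 137509 = 658^(3/2) + 137509 = 658*√658 + 137509 = 137509 + 658*√658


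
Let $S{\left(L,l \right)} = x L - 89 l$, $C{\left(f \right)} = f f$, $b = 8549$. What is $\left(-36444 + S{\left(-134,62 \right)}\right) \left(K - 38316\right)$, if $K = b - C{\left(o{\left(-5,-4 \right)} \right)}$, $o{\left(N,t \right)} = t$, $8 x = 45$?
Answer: $\frac{5088812729}{4} \approx 1.2722 \cdot 10^{9}$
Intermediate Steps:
$x = \frac{45}{8}$ ($x = \frac{1}{8} \cdot 45 = \frac{45}{8} \approx 5.625$)
$C{\left(f \right)} = f^{2}$
$S{\left(L,l \right)} = - 89 l + \frac{45 L}{8}$ ($S{\left(L,l \right)} = \frac{45 L}{8} - 89 l = - 89 l + \frac{45 L}{8}$)
$K = 8533$ ($K = 8549 - \left(-4\right)^{2} = 8549 - 16 = 8533$)
$\left(-36444 + S{\left(-134,62 \right)}\right) \left(K - 38316\right) = \left(-36444 + \left(\left(-89\right) 62 + \frac{45}{8} \left(-134\right)\right)\right) \left(8533 - 38316\right) = \left(-36444 - \frac{25087}{4}\right) \left(-29783\right) = \left(- \frac{170863}{4}\right) \left(-29783\right) = \frac{5088812729}{4}$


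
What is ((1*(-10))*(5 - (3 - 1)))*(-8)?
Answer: 240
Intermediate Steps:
((1*(-10))*(5 - (3 - 1)))*(-8) = -10*(5 - 1*2)*(-8) = -10*(5 - 2)*(-8) = -10*3*(-8) = -30*(-8) = 240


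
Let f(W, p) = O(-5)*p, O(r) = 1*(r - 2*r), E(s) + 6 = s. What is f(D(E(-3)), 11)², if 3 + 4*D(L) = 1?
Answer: 3025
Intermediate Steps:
E(s) = -6 + s
O(r) = -r (O(r) = 1*(-r) = -r)
D(L) = -½ (D(L) = -¾ + (¼)*1 = -¾ + ¼ = -½)
f(W, p) = 5*p (f(W, p) = (-1*(-5))*p = 5*p)
f(D(E(-3)), 11)² = (5*11)² = 55² = 3025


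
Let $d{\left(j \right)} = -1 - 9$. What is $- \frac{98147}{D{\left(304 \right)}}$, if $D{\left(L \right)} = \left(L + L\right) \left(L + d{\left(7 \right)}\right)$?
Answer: $- \frac{2003}{3648} \approx -0.54907$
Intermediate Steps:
$d{\left(j \right)} = -10$ ($d{\left(j \right)} = -1 - 9 = -10$)
$D{\left(L \right)} = 2 L \left(-10 + L\right)$ ($D{\left(L \right)} = \left(L + L\right) \left(L - 10\right) = 2 L \left(-10 + L\right)$)
$- \frac{98147}{D{\left(304 \right)}} = - \frac{98147}{2 \cdot 304 \left(-10 + 304\right)} = - \frac{98147}{2 \cdot 304 \cdot 294} = - \frac{98147}{178752} = \left(-98147\right) \frac{1}{178752} = - \frac{2003}{3648}$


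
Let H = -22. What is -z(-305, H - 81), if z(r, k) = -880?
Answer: 880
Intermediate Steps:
-z(-305, H - 81) = -1*(-880) = 880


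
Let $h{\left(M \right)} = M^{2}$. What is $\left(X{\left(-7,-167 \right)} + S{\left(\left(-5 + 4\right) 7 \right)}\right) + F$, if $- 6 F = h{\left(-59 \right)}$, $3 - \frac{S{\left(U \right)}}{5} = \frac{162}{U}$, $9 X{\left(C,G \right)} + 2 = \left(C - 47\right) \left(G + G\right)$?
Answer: $\frac{195845}{126} \approx 1554.3$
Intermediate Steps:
$X{\left(C,G \right)} = - \frac{2}{9} + \frac{2 G \left(-47 + C\right)}{9}$ ($X{\left(C,G \right)} = - \frac{2}{9} + \frac{\left(C - 47\right) \left(G + G\right)}{9} = - \frac{2}{9} + \frac{\left(-47 + C\right) 2 G}{9} = - \frac{2}{9} + \frac{2 G \left(-47 + C\right)}{9}$)
$S{\left(U \right)} = 15 - \frac{810}{U}$ ($S{\left(U \right)} = 15 - 5 \frac{162}{U} = 15 - \frac{810}{U}$)
$F = - \frac{3481}{6}$ ($F = - \frac{\left(-59\right)^{2}}{6} = \left(- \frac{1}{6}\right) 3481 = - \frac{3481}{6} \approx -580.17$)
$\left(X{\left(-7,-167 \right)} + S{\left(\left(-5 + 4\right) 7 \right)}\right) + F = \left(\left(- \frac{2}{9} - - \frac{15698}{9} + \frac{2}{9} \left(-7\right) \left(-167\right)\right) - \left(-15 + \frac{810}{\left(-5 + 4\right) 7}\right)\right) - \frac{3481}{6} = \left(\left(- \frac{2}{9} + \frac{15698}{9} + \frac{2338}{9}\right) - \left(-15 + \frac{810}{\left(-1\right) 7}\right)\right) - \frac{3481}{6} = \left(\frac{18034}{9} - \left(-15 + \frac{810}{-7}\right)\right) - \frac{3481}{6} = \left(\frac{18034}{9} + \left(15 - - \frac{810}{7}\right)\right) - \frac{3481}{6} = \left(\frac{18034}{9} + \left(15 + \frac{810}{7}\right)\right) - \frac{3481}{6} = \left(\frac{18034}{9} + \frac{915}{7}\right) - \frac{3481}{6} = \frac{134473}{63} - \frac{3481}{6} = \frac{195845}{126}$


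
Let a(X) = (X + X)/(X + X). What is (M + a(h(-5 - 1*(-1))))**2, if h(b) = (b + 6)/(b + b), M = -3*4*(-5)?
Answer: 3721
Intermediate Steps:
M = 60 (M = -12*(-5) = 60)
h(b) = (6 + b)/(2*b) (h(b) = (6 + b)/((2*b)) = (6 + b)*(1/(2*b)) = (6 + b)/(2*b))
a(X) = 1 (a(X) = (2*X)/((2*X)) = (2*X)*(1/(2*X)) = 1)
(M + a(h(-5 - 1*(-1))))**2 = (60 + 1)**2 = 61**2 = 3721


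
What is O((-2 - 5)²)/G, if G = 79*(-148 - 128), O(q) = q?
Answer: -49/21804 ≈ -0.0022473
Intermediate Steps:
G = -21804 (G = 79*(-276) = -21804)
O((-2 - 5)²)/G = (-2 - 5)²/(-21804) = (-7)²*(-1/21804) = 49*(-1/21804) = -49/21804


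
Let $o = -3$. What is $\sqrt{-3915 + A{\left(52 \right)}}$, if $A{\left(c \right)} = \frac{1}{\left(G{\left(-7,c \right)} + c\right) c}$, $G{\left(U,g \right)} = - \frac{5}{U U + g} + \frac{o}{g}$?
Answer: $\frac{i \sqrt{290800678479474}}{272541} \approx 62.57 i$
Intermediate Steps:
$G{\left(U,g \right)} = - \frac{5}{g + U^{2}} - \frac{3}{g}$ ($G{\left(U,g \right)} = - \frac{5}{U U + g} - \frac{3}{g} = - \frac{5}{U^{2} + g} - \frac{3}{g} = - \frac{5}{g + U^{2}} - \frac{3}{g}$)
$A{\left(c \right)} = \frac{1}{c \left(c + \frac{-147 - 8 c}{c \left(49 + c\right)}\right)}$ ($A{\left(c \right)} = \frac{1}{\left(\frac{- 8 c - 3 \left(-7\right)^{2}}{c \left(c + \left(-7\right)^{2}\right)} + c\right) c} = \frac{1}{\left(\frac{- 8 c - 147}{c \left(c + 49\right)} + c\right) c} = \frac{1}{\left(\frac{- 8 c - 147}{c \left(49 + c\right)} + c\right) c} = \frac{1}{\left(\frac{-147 - 8 c}{c \left(49 + c\right)} + c\right) c} = \frac{1}{\left(c + \frac{-147 - 8 c}{c \left(49 + c\right)}\right) c} = \frac{1}{c \left(c + \frac{-147 - 8 c}{c \left(49 + c\right)}\right)}$)
$\sqrt{-3915 + A{\left(52 \right)}} = \sqrt{-3915 + \frac{49 + 52}{-147 - 416 + 52^{2} \left(49 + 52\right)}} = \sqrt{-3915 + \frac{1}{-147 - 416 + 2704 \cdot 101} \cdot 101} = \sqrt{-3915 + \frac{1}{-147 - 416 + 273104} \cdot 101} = \sqrt{-3915 + \frac{1}{272541} \cdot 101} = \sqrt{-3915 + \frac{101}{272541}} = \sqrt{- \frac{1066997914}{272541}} = \frac{i \sqrt{290800678479474}}{272541}$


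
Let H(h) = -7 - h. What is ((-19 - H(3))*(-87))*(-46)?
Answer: -36018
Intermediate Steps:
((-19 - H(3))*(-87))*(-46) = ((-19 - (-7 - 1*3))*(-87))*(-46) = ((-19 - (-7 - 3))*(-87))*(-46) = ((-19 - 1*(-10))*(-87))*(-46) = ((-19 + 10)*(-87))*(-46) = -9*(-87)*(-46) = 783*(-46) = -36018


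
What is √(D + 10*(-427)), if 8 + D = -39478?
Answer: 2*I*√10939 ≈ 209.18*I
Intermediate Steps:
D = -39486 (D = -8 - 39478 = -39486)
√(D + 10*(-427)) = √(-39486 + 10*(-427)) = √(-39486 - 4270) = √(-43756) = 2*I*√10939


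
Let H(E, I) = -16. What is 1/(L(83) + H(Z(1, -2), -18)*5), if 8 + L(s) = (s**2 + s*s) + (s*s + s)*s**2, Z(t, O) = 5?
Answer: 1/48043798 ≈ 2.0814e-8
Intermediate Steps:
L(s) = -8 + 2*s**2 + s**2*(s + s**2) (L(s) = -8 + ((s**2 + s*s) + (s*s + s)*s**2) = -8 + ((s**2 + s**2) + (s**2 + s)*s**2) = -8 + (2*s**2 + (s + s**2)*s**2) = -8 + (2*s**2 + s**2*(s + s**2)) = -8 + 2*s**2 + s**2*(s + s**2))
1/(L(83) + H(Z(1, -2), -18)*5) = 1/((-8 + 83**3 + 83**4 + 2*83**2) - 16*5) = 1/((-8 + 571787 + 47458321 + 2*6889) - 80) = 1/((-8 + 571787 + 47458321 + 13778) - 80) = 1/(48043878 - 80) = 1/48043798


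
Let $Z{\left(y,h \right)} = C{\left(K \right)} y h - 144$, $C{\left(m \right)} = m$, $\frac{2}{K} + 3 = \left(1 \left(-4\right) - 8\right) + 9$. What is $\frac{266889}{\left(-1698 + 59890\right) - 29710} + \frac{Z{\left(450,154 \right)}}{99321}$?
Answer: $\frac{2871738529}{314317858} \approx 9.1364$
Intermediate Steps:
$K = - \frac{1}{3}$ ($K = \frac{2}{-3 + \left(\left(1 \left(-4\right) - 8\right) + 9\right)} = \frac{2}{-3 + \left(\left(-4 - 8\right) + 9\right)} = \frac{2}{-3 + \left(-12 + 9\right)} = \frac{2}{-3 - 3} = \frac{2}{-6} = 2 \left(- \frac{1}{6}\right) = - \frac{1}{3} \approx -0.33333$)
$Z{\left(y,h \right)} = -144 - \frac{h y}{3}$ ($Z{\left(y,h \right)} = - \frac{y}{3} h - 144 = - \frac{h y}{3} - 144 = -144 - \frac{h y}{3}$)
$\frac{266889}{\left(-1698 + 59890\right) - 29710} + \frac{Z{\left(450,154 \right)}}{99321} = \frac{266889}{\left(-1698 + 59890\right) - 29710} + \frac{-144 - \frac{154}{3} \cdot 450}{99321} = \frac{266889}{58192 - 29710} + \left(-144 - 23100\right) \frac{1}{99321} = \frac{266889}{28482} - \frac{7748}{33107} = 266889 \cdot \frac{1}{28482} - \frac{7748}{33107} = \frac{88963}{9494} - \frac{7748}{33107} = \frac{2871738529}{314317858}$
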